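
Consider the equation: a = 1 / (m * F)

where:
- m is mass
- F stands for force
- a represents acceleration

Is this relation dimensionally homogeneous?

No

m (mass) has dimensions [M].
F (force) has dimensions [L M T^-2].
a (acceleration) has dimensions [L T^-2].

Left side: [L T^-2]
Right side: [L^-1 M^-2 T^2]

The two sides have different dimensions, so the equation is NOT dimensionally consistent.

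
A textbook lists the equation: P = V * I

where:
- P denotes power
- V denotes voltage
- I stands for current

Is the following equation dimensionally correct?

Yes

P (power) has dimensions [L^2 M T^-3].
V (voltage) has dimensions [I^-1 L^2 M T^-3].
I (current) has dimensions [I].

Left side: [L^2 M T^-3]
Right side: [L^2 M T^-3]

Both sides have the same dimensions, so the equation is dimensionally consistent.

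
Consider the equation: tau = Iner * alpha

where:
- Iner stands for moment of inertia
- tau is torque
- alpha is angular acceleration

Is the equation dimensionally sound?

Yes

Iner (moment of inertia) has dimensions [L^2 M].
tau (torque) has dimensions [L^2 M T^-2].
alpha (angular acceleration) has dimensions [T^-2].

Left side: [L^2 M T^-2]
Right side: [L^2 M T^-2]

Both sides have the same dimensions, so the equation is dimensionally consistent.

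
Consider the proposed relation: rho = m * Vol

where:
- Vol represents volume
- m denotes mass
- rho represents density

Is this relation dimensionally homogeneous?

No

Vol (volume) has dimensions [L^3].
m (mass) has dimensions [M].
rho (density) has dimensions [L^-3 M].

Left side: [L^-3 M]
Right side: [L^3 M]

The two sides have different dimensions, so the equation is NOT dimensionally consistent.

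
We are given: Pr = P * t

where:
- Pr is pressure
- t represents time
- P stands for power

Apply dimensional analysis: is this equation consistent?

No

Pr (pressure) has dimensions [L^-1 M T^-2].
t (time) has dimensions [T].
P (power) has dimensions [L^2 M T^-3].

Left side: [L^-1 M T^-2]
Right side: [L^2 M T^-2]

The two sides have different dimensions, so the equation is NOT dimensionally consistent.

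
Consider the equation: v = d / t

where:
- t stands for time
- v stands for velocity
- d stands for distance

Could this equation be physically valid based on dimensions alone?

Yes

t (time) has dimensions [T].
v (velocity) has dimensions [L T^-1].
d (distance) has dimensions [L].

Left side: [L T^-1]
Right side: [L T^-1]

Both sides have the same dimensions, so the equation is dimensionally consistent.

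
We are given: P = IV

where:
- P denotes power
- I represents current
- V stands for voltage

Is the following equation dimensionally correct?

Yes

P (power) has dimensions [L^2 M T^-3].
I (current) has dimensions [I].
V (voltage) has dimensions [I^-1 L^2 M T^-3].

Left side: [L^2 M T^-3]
Right side: [L^2 M T^-3]

Both sides have the same dimensions, so the equation is dimensionally consistent.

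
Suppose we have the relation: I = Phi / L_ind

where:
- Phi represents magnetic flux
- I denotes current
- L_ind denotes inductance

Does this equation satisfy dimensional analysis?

Yes

Phi (magnetic flux) has dimensions [I^-1 L^2 M T^-2].
I (current) has dimensions [I].
L_ind (inductance) has dimensions [I^-2 L^2 M T^-2].

Left side: [I]
Right side: [I]

Both sides have the same dimensions, so the equation is dimensionally consistent.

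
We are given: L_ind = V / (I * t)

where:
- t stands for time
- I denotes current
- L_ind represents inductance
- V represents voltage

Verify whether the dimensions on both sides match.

No

t (time) has dimensions [T].
I (current) has dimensions [I].
L_ind (inductance) has dimensions [I^-2 L^2 M T^-2].
V (voltage) has dimensions [I^-1 L^2 M T^-3].

Left side: [I^-2 L^2 M T^-2]
Right side: [I^-2 L^2 M T^-4]

The two sides have different dimensions, so the equation is NOT dimensionally consistent.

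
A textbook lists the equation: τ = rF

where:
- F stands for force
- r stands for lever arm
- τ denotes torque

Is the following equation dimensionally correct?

Yes

F (force) has dimensions [L M T^-2].
r (lever arm) has dimensions [L].
τ (torque) has dimensions [L^2 M T^-2].

Left side: [L^2 M T^-2]
Right side: [L^2 M T^-2]

Both sides have the same dimensions, so the equation is dimensionally consistent.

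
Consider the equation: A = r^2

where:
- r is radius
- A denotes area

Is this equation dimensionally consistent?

Yes

r (radius) has dimensions [L].
A (area) has dimensions [L^2].

Left side: [L^2]
Right side: [L^2]

Both sides have the same dimensions, so the equation is dimensionally consistent.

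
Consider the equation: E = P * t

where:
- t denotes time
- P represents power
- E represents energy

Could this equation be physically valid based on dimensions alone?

Yes

t (time) has dimensions [T].
P (power) has dimensions [L^2 M T^-3].
E (energy) has dimensions [L^2 M T^-2].

Left side: [L^2 M T^-2]
Right side: [L^2 M T^-2]

Both sides have the same dimensions, so the equation is dimensionally consistent.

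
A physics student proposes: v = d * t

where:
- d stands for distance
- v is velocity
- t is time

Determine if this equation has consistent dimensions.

No

d (distance) has dimensions [L].
v (velocity) has dimensions [L T^-1].
t (time) has dimensions [T].

Left side: [L T^-1]
Right side: [L T]

The two sides have different dimensions, so the equation is NOT dimensionally consistent.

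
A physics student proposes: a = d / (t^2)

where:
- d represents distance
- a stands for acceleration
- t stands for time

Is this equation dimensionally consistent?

Yes

d (distance) has dimensions [L].
a (acceleration) has dimensions [L T^-2].
t (time) has dimensions [T].

Left side: [L T^-2]
Right side: [L T^-2]

Both sides have the same dimensions, so the equation is dimensionally consistent.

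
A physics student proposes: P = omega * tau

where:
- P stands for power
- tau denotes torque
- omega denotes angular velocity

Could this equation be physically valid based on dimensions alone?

Yes

P (power) has dimensions [L^2 M T^-3].
tau (torque) has dimensions [L^2 M T^-2].
omega (angular velocity) has dimensions [T^-1].

Left side: [L^2 M T^-3]
Right side: [L^2 M T^-3]

Both sides have the same dimensions, so the equation is dimensionally consistent.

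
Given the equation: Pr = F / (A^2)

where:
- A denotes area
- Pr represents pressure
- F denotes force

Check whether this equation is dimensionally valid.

No

A (area) has dimensions [L^2].
Pr (pressure) has dimensions [L^-1 M T^-2].
F (force) has dimensions [L M T^-2].

Left side: [L^-1 M T^-2]
Right side: [L^-3 M T^-2]

The two sides have different dimensions, so the equation is NOT dimensionally consistent.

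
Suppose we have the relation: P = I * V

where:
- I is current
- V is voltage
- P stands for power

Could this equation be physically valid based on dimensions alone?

Yes

I (current) has dimensions [I].
V (voltage) has dimensions [I^-1 L^2 M T^-3].
P (power) has dimensions [L^2 M T^-3].

Left side: [L^2 M T^-3]
Right side: [L^2 M T^-3]

Both sides have the same dimensions, so the equation is dimensionally consistent.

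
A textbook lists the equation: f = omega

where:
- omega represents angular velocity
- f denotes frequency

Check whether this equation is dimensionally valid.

Yes

omega (angular velocity) has dimensions [T^-1].
f (frequency) has dimensions [T^-1].

Left side: [T^-1]
Right side: [T^-1]

Both sides have the same dimensions, so the equation is dimensionally consistent.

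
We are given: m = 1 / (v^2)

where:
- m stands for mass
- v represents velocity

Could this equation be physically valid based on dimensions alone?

No

m (mass) has dimensions [M].
v (velocity) has dimensions [L T^-1].

Left side: [M]
Right side: [L^-2 T^2]

The two sides have different dimensions, so the equation is NOT dimensionally consistent.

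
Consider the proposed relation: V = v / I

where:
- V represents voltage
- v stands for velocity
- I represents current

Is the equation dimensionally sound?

No

V (voltage) has dimensions [I^-1 L^2 M T^-3].
v (velocity) has dimensions [L T^-1].
I (current) has dimensions [I].

Left side: [I^-1 L^2 M T^-3]
Right side: [I^-1 L T^-1]

The two sides have different dimensions, so the equation is NOT dimensionally consistent.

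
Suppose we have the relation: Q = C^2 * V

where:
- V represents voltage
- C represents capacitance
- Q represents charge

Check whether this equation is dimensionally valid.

No

V (voltage) has dimensions [I^-1 L^2 M T^-3].
C (capacitance) has dimensions [I^2 L^-2 M^-1 T^4].
Q (charge) has dimensions [I T].

Left side: [I T]
Right side: [I^3 L^-2 M^-1 T^5]

The two sides have different dimensions, so the equation is NOT dimensionally consistent.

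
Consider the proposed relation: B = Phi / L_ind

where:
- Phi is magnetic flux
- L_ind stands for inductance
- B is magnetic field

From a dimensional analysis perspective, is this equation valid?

No

Phi (magnetic flux) has dimensions [I^-1 L^2 M T^-2].
L_ind (inductance) has dimensions [I^-2 L^2 M T^-2].
B (magnetic field) has dimensions [I^-1 M T^-2].

Left side: [I^-1 M T^-2]
Right side: [I]

The two sides have different dimensions, so the equation is NOT dimensionally consistent.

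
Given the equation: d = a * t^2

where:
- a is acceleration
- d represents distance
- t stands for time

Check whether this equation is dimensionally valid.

Yes

a (acceleration) has dimensions [L T^-2].
d (distance) has dimensions [L].
t (time) has dimensions [T].

Left side: [L]
Right side: [L]

Both sides have the same dimensions, so the equation is dimensionally consistent.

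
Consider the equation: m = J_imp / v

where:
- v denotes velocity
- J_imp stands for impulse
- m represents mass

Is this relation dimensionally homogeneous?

Yes

v (velocity) has dimensions [L T^-1].
J_imp (impulse) has dimensions [L M T^-1].
m (mass) has dimensions [M].

Left side: [M]
Right side: [M]

Both sides have the same dimensions, so the equation is dimensionally consistent.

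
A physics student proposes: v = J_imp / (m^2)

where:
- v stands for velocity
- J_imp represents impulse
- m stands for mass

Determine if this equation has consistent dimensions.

No

v (velocity) has dimensions [L T^-1].
J_imp (impulse) has dimensions [L M T^-1].
m (mass) has dimensions [M].

Left side: [L T^-1]
Right side: [L M^-1 T^-1]

The two sides have different dimensions, so the equation is NOT dimensionally consistent.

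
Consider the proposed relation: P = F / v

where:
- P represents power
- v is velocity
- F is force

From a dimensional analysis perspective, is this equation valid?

No

P (power) has dimensions [L^2 M T^-3].
v (velocity) has dimensions [L T^-1].
F (force) has dimensions [L M T^-2].

Left side: [L^2 M T^-3]
Right side: [M T^-1]

The two sides have different dimensions, so the equation is NOT dimensionally consistent.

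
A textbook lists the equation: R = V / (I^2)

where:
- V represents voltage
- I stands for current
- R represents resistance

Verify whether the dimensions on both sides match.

No

V (voltage) has dimensions [I^-1 L^2 M T^-3].
I (current) has dimensions [I].
R (resistance) has dimensions [I^-2 L^2 M T^-3].

Left side: [I^-2 L^2 M T^-3]
Right side: [I^-3 L^2 M T^-3]

The two sides have different dimensions, so the equation is NOT dimensionally consistent.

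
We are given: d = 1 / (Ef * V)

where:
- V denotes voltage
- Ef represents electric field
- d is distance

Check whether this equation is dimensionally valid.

No

V (voltage) has dimensions [I^-1 L^2 M T^-3].
Ef (electric field) has dimensions [I^-1 L M T^-3].
d (distance) has dimensions [L].

Left side: [L]
Right side: [I^2 L^-3 M^-2 T^6]

The two sides have different dimensions, so the equation is NOT dimensionally consistent.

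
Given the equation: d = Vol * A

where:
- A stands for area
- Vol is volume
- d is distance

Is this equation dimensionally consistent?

No

A (area) has dimensions [L^2].
Vol (volume) has dimensions [L^3].
d (distance) has dimensions [L].

Left side: [L]
Right side: [L^5]

The two sides have different dimensions, so the equation is NOT dimensionally consistent.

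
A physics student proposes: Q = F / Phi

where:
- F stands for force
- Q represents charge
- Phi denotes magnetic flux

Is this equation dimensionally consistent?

No

F (force) has dimensions [L M T^-2].
Q (charge) has dimensions [I T].
Phi (magnetic flux) has dimensions [I^-1 L^2 M T^-2].

Left side: [I T]
Right side: [I L^-1]

The two sides have different dimensions, so the equation is NOT dimensionally consistent.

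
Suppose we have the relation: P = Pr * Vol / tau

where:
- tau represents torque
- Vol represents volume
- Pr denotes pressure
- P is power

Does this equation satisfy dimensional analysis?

No

tau (torque) has dimensions [L^2 M T^-2].
Vol (volume) has dimensions [L^3].
Pr (pressure) has dimensions [L^-1 M T^-2].
P (power) has dimensions [L^2 M T^-3].

Left side: [L^2 M T^-3]
Right side: [dimensionless]

The two sides have different dimensions, so the equation is NOT dimensionally consistent.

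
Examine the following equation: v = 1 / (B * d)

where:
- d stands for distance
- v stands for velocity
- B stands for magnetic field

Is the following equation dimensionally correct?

No

d (distance) has dimensions [L].
v (velocity) has dimensions [L T^-1].
B (magnetic field) has dimensions [I^-1 M T^-2].

Left side: [L T^-1]
Right side: [I L^-1 M^-1 T^2]

The two sides have different dimensions, so the equation is NOT dimensionally consistent.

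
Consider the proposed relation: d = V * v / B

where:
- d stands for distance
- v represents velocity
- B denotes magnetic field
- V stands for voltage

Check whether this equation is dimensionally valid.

No

d (distance) has dimensions [L].
v (velocity) has dimensions [L T^-1].
B (magnetic field) has dimensions [I^-1 M T^-2].
V (voltage) has dimensions [I^-1 L^2 M T^-3].

Left side: [L]
Right side: [L^3 T^-2]

The two sides have different dimensions, so the equation is NOT dimensionally consistent.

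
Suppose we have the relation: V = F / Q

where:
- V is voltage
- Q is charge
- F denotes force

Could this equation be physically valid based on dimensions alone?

No

V (voltage) has dimensions [I^-1 L^2 M T^-3].
Q (charge) has dimensions [I T].
F (force) has dimensions [L M T^-2].

Left side: [I^-1 L^2 M T^-3]
Right side: [I^-1 L M T^-3]

The two sides have different dimensions, so the equation is NOT dimensionally consistent.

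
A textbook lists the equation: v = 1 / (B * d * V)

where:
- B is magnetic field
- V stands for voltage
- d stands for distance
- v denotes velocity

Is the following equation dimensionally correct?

No

B (magnetic field) has dimensions [I^-1 M T^-2].
V (voltage) has dimensions [I^-1 L^2 M T^-3].
d (distance) has dimensions [L].
v (velocity) has dimensions [L T^-1].

Left side: [L T^-1]
Right side: [I^2 L^-3 M^-2 T^5]

The two sides have different dimensions, so the equation is NOT dimensionally consistent.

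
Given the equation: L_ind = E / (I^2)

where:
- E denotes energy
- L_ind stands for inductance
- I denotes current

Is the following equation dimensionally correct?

Yes

E (energy) has dimensions [L^2 M T^-2].
L_ind (inductance) has dimensions [I^-2 L^2 M T^-2].
I (current) has dimensions [I].

Left side: [I^-2 L^2 M T^-2]
Right side: [I^-2 L^2 M T^-2]

Both sides have the same dimensions, so the equation is dimensionally consistent.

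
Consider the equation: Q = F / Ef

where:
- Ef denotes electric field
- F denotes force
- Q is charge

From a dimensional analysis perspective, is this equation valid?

Yes

Ef (electric field) has dimensions [I^-1 L M T^-3].
F (force) has dimensions [L M T^-2].
Q (charge) has dimensions [I T].

Left side: [I T]
Right side: [I T]

Both sides have the same dimensions, so the equation is dimensionally consistent.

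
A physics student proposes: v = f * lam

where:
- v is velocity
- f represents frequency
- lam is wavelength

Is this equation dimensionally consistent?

Yes

v (velocity) has dimensions [L T^-1].
f (frequency) has dimensions [T^-1].
lam (wavelength) has dimensions [L].

Left side: [L T^-1]
Right side: [L T^-1]

Both sides have the same dimensions, so the equation is dimensionally consistent.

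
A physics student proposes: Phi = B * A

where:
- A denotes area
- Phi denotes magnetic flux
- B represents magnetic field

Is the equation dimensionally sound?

Yes

A (area) has dimensions [L^2].
Phi (magnetic flux) has dimensions [I^-1 L^2 M T^-2].
B (magnetic field) has dimensions [I^-1 M T^-2].

Left side: [I^-1 L^2 M T^-2]
Right side: [I^-1 L^2 M T^-2]

Both sides have the same dimensions, so the equation is dimensionally consistent.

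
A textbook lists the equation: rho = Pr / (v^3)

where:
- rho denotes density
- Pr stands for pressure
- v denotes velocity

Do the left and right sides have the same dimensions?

No

rho (density) has dimensions [L^-3 M].
Pr (pressure) has dimensions [L^-1 M T^-2].
v (velocity) has dimensions [L T^-1].

Left side: [L^-3 M]
Right side: [L^-4 M T]

The two sides have different dimensions, so the equation is NOT dimensionally consistent.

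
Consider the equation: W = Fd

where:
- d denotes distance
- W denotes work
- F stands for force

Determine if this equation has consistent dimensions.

Yes

d (distance) has dimensions [L].
W (work) has dimensions [L^2 M T^-2].
F (force) has dimensions [L M T^-2].

Left side: [L^2 M T^-2]
Right side: [L^2 M T^-2]

Both sides have the same dimensions, so the equation is dimensionally consistent.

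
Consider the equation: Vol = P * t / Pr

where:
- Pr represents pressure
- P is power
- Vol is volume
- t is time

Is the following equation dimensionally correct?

Yes

Pr (pressure) has dimensions [L^-1 M T^-2].
P (power) has dimensions [L^2 M T^-3].
Vol (volume) has dimensions [L^3].
t (time) has dimensions [T].

Left side: [L^3]
Right side: [L^3]

Both sides have the same dimensions, so the equation is dimensionally consistent.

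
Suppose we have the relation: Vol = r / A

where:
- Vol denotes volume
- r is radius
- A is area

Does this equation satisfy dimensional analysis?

No

Vol (volume) has dimensions [L^3].
r (radius) has dimensions [L].
A (area) has dimensions [L^2].

Left side: [L^3]
Right side: [L^-1]

The two sides have different dimensions, so the equation is NOT dimensionally consistent.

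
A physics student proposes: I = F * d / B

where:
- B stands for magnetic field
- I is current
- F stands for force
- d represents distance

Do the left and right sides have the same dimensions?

No

B (magnetic field) has dimensions [I^-1 M T^-2].
I (current) has dimensions [I].
F (force) has dimensions [L M T^-2].
d (distance) has dimensions [L].

Left side: [I]
Right side: [I L^2]

The two sides have different dimensions, so the equation is NOT dimensionally consistent.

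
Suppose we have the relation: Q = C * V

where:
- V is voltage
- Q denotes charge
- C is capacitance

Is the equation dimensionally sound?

Yes

V (voltage) has dimensions [I^-1 L^2 M T^-3].
Q (charge) has dimensions [I T].
C (capacitance) has dimensions [I^2 L^-2 M^-1 T^4].

Left side: [I T]
Right side: [I T]

Both sides have the same dimensions, so the equation is dimensionally consistent.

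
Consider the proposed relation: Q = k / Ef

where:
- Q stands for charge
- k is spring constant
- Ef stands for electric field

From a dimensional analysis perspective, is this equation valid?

No

Q (charge) has dimensions [I T].
k (spring constant) has dimensions [M T^-2].
Ef (electric field) has dimensions [I^-1 L M T^-3].

Left side: [I T]
Right side: [I L^-1 T]

The two sides have different dimensions, so the equation is NOT dimensionally consistent.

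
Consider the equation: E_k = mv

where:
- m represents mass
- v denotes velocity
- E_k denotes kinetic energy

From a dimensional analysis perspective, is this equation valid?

No

m (mass) has dimensions [M].
v (velocity) has dimensions [L T^-1].
E_k (kinetic energy) has dimensions [L^2 M T^-2].

Left side: [L^2 M T^-2]
Right side: [L M T^-1]

The two sides have different dimensions, so the equation is NOT dimensionally consistent.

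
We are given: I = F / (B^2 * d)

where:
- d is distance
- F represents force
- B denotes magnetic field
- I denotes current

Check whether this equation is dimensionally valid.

No

d (distance) has dimensions [L].
F (force) has dimensions [L M T^-2].
B (magnetic field) has dimensions [I^-1 M T^-2].
I (current) has dimensions [I].

Left side: [I]
Right side: [I^2 M^-1 T^2]

The two sides have different dimensions, so the equation is NOT dimensionally consistent.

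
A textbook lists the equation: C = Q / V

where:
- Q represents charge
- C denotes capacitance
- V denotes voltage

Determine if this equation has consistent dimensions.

Yes

Q (charge) has dimensions [I T].
C (capacitance) has dimensions [I^2 L^-2 M^-1 T^4].
V (voltage) has dimensions [I^-1 L^2 M T^-3].

Left side: [I^2 L^-2 M^-1 T^4]
Right side: [I^2 L^-2 M^-1 T^4]

Both sides have the same dimensions, so the equation is dimensionally consistent.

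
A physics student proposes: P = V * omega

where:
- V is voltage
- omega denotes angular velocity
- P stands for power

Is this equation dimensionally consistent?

No

V (voltage) has dimensions [I^-1 L^2 M T^-3].
omega (angular velocity) has dimensions [T^-1].
P (power) has dimensions [L^2 M T^-3].

Left side: [L^2 M T^-3]
Right side: [I^-1 L^2 M T^-4]

The two sides have different dimensions, so the equation is NOT dimensionally consistent.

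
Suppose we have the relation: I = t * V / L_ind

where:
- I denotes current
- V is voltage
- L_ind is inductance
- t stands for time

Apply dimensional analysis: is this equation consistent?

Yes

I (current) has dimensions [I].
V (voltage) has dimensions [I^-1 L^2 M T^-3].
L_ind (inductance) has dimensions [I^-2 L^2 M T^-2].
t (time) has dimensions [T].

Left side: [I]
Right side: [I]

Both sides have the same dimensions, so the equation is dimensionally consistent.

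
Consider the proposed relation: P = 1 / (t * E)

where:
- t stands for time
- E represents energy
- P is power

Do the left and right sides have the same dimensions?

No

t (time) has dimensions [T].
E (energy) has dimensions [L^2 M T^-2].
P (power) has dimensions [L^2 M T^-3].

Left side: [L^2 M T^-3]
Right side: [L^-2 M^-1 T]

The two sides have different dimensions, so the equation is NOT dimensionally consistent.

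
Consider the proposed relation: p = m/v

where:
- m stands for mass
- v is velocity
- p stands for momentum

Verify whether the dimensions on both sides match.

No

m (mass) has dimensions [M].
v (velocity) has dimensions [L T^-1].
p (momentum) has dimensions [L M T^-1].

Left side: [L M T^-1]
Right side: [L^-1 M T]

The two sides have different dimensions, so the equation is NOT dimensionally consistent.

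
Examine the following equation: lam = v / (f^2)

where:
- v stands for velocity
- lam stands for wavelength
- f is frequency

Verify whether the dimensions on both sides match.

No

v (velocity) has dimensions [L T^-1].
lam (wavelength) has dimensions [L].
f (frequency) has dimensions [T^-1].

Left side: [L]
Right side: [L T]

The two sides have different dimensions, so the equation is NOT dimensionally consistent.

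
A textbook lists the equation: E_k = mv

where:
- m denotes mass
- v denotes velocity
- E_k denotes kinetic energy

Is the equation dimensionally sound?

No

m (mass) has dimensions [M].
v (velocity) has dimensions [L T^-1].
E_k (kinetic energy) has dimensions [L^2 M T^-2].

Left side: [L^2 M T^-2]
Right side: [L M T^-1]

The two sides have different dimensions, so the equation is NOT dimensionally consistent.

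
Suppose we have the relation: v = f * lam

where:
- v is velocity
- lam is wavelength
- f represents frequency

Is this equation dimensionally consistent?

Yes

v (velocity) has dimensions [L T^-1].
lam (wavelength) has dimensions [L].
f (frequency) has dimensions [T^-1].

Left side: [L T^-1]
Right side: [L T^-1]

Both sides have the same dimensions, so the equation is dimensionally consistent.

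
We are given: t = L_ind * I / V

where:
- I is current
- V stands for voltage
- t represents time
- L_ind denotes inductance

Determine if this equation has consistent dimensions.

Yes

I (current) has dimensions [I].
V (voltage) has dimensions [I^-1 L^2 M T^-3].
t (time) has dimensions [T].
L_ind (inductance) has dimensions [I^-2 L^2 M T^-2].

Left side: [T]
Right side: [T]

Both sides have the same dimensions, so the equation is dimensionally consistent.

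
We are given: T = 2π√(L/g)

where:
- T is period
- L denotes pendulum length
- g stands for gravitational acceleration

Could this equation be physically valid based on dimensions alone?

Yes

T (period) has dimensions [T].
L (pendulum length) has dimensions [L].
g (gravitational acceleration) has dimensions [L T^-2].

Left side: [T]
Right side: [T]

Both sides have the same dimensions, so the equation is dimensionally consistent.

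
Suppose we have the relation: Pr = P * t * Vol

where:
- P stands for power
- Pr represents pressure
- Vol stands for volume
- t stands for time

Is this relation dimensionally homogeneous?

No

P (power) has dimensions [L^2 M T^-3].
Pr (pressure) has dimensions [L^-1 M T^-2].
Vol (volume) has dimensions [L^3].
t (time) has dimensions [T].

Left side: [L^-1 M T^-2]
Right side: [L^5 M T^-2]

The two sides have different dimensions, so the equation is NOT dimensionally consistent.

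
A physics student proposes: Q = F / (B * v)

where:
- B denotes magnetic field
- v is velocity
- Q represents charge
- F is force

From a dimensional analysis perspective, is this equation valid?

Yes

B (magnetic field) has dimensions [I^-1 M T^-2].
v (velocity) has dimensions [L T^-1].
Q (charge) has dimensions [I T].
F (force) has dimensions [L M T^-2].

Left side: [I T]
Right side: [I T]

Both sides have the same dimensions, so the equation is dimensionally consistent.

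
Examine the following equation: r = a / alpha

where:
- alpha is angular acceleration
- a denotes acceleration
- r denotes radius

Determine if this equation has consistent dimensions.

Yes

alpha (angular acceleration) has dimensions [T^-2].
a (acceleration) has dimensions [L T^-2].
r (radius) has dimensions [L].

Left side: [L]
Right side: [L]

Both sides have the same dimensions, so the equation is dimensionally consistent.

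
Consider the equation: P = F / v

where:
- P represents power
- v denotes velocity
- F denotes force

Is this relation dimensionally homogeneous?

No

P (power) has dimensions [L^2 M T^-3].
v (velocity) has dimensions [L T^-1].
F (force) has dimensions [L M T^-2].

Left side: [L^2 M T^-3]
Right side: [M T^-1]

The two sides have different dimensions, so the equation is NOT dimensionally consistent.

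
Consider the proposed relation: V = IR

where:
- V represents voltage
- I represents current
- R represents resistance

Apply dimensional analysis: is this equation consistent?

Yes

V (voltage) has dimensions [I^-1 L^2 M T^-3].
I (current) has dimensions [I].
R (resistance) has dimensions [I^-2 L^2 M T^-3].

Left side: [I^-1 L^2 M T^-3]
Right side: [I^-1 L^2 M T^-3]

Both sides have the same dimensions, so the equation is dimensionally consistent.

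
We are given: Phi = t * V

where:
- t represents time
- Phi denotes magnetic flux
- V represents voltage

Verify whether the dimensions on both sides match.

Yes

t (time) has dimensions [T].
Phi (magnetic flux) has dimensions [I^-1 L^2 M T^-2].
V (voltage) has dimensions [I^-1 L^2 M T^-3].

Left side: [I^-1 L^2 M T^-2]
Right side: [I^-1 L^2 M T^-2]

Both sides have the same dimensions, so the equation is dimensionally consistent.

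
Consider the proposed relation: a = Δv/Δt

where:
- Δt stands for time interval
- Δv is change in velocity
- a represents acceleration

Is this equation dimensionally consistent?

Yes

Δt (time interval) has dimensions [T].
Δv (change in velocity) has dimensions [L T^-1].
a (acceleration) has dimensions [L T^-2].

Left side: [L T^-2]
Right side: [L T^-2]

Both sides have the same dimensions, so the equation is dimensionally consistent.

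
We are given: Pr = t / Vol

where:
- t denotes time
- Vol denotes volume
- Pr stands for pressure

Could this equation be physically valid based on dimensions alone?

No

t (time) has dimensions [T].
Vol (volume) has dimensions [L^3].
Pr (pressure) has dimensions [L^-1 M T^-2].

Left side: [L^-1 M T^-2]
Right side: [L^-3 T]

The two sides have different dimensions, so the equation is NOT dimensionally consistent.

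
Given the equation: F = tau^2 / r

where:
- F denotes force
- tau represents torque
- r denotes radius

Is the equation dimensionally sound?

No

F (force) has dimensions [L M T^-2].
tau (torque) has dimensions [L^2 M T^-2].
r (radius) has dimensions [L].

Left side: [L M T^-2]
Right side: [L^3 M^2 T^-4]

The two sides have different dimensions, so the equation is NOT dimensionally consistent.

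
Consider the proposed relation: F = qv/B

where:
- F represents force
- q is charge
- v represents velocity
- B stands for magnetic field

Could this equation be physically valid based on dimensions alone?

No

F (force) has dimensions [L M T^-2].
q (charge) has dimensions [I T].
v (velocity) has dimensions [L T^-1].
B (magnetic field) has dimensions [I^-1 M T^-2].

Left side: [L M T^-2]
Right side: [I^2 L M^-1 T^2]

The two sides have different dimensions, so the equation is NOT dimensionally consistent.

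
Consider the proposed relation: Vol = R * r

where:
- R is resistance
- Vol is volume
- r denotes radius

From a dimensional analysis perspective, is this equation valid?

No

R (resistance) has dimensions [I^-2 L^2 M T^-3].
Vol (volume) has dimensions [L^3].
r (radius) has dimensions [L].

Left side: [L^3]
Right side: [I^-2 L^3 M T^-3]

The two sides have different dimensions, so the equation is NOT dimensionally consistent.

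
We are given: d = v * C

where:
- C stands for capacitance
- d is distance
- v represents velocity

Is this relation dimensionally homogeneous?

No

C (capacitance) has dimensions [I^2 L^-2 M^-1 T^4].
d (distance) has dimensions [L].
v (velocity) has dimensions [L T^-1].

Left side: [L]
Right side: [I^2 L^-1 M^-1 T^3]

The two sides have different dimensions, so the equation is NOT dimensionally consistent.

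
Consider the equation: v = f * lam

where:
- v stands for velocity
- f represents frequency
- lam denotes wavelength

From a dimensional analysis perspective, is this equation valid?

Yes

v (velocity) has dimensions [L T^-1].
f (frequency) has dimensions [T^-1].
lam (wavelength) has dimensions [L].

Left side: [L T^-1]
Right side: [L T^-1]

Both sides have the same dimensions, so the equation is dimensionally consistent.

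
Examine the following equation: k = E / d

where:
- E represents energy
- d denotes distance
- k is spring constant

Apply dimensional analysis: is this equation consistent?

No

E (energy) has dimensions [L^2 M T^-2].
d (distance) has dimensions [L].
k (spring constant) has dimensions [M T^-2].

Left side: [M T^-2]
Right side: [L M T^-2]

The two sides have different dimensions, so the equation is NOT dimensionally consistent.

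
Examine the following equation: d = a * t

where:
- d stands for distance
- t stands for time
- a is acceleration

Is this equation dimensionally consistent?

No

d (distance) has dimensions [L].
t (time) has dimensions [T].
a (acceleration) has dimensions [L T^-2].

Left side: [L]
Right side: [L T^-1]

The two sides have different dimensions, so the equation is NOT dimensionally consistent.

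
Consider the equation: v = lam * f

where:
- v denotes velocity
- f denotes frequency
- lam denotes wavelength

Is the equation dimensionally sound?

Yes

v (velocity) has dimensions [L T^-1].
f (frequency) has dimensions [T^-1].
lam (wavelength) has dimensions [L].

Left side: [L T^-1]
Right side: [L T^-1]

Both sides have the same dimensions, so the equation is dimensionally consistent.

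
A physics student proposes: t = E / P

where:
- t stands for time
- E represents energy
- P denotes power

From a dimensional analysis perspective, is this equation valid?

Yes

t (time) has dimensions [T].
E (energy) has dimensions [L^2 M T^-2].
P (power) has dimensions [L^2 M T^-3].

Left side: [T]
Right side: [T]

Both sides have the same dimensions, so the equation is dimensionally consistent.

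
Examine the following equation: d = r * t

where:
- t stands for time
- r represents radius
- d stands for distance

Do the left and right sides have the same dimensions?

No

t (time) has dimensions [T].
r (radius) has dimensions [L].
d (distance) has dimensions [L].

Left side: [L]
Right side: [L T]

The two sides have different dimensions, so the equation is NOT dimensionally consistent.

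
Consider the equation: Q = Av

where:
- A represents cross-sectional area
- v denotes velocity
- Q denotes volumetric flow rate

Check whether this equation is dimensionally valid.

Yes

A (cross-sectional area) has dimensions [L^2].
v (velocity) has dimensions [L T^-1].
Q (volumetric flow rate) has dimensions [L^3 T^-1].

Left side: [L^3 T^-1]
Right side: [L^3 T^-1]

Both sides have the same dimensions, so the equation is dimensionally consistent.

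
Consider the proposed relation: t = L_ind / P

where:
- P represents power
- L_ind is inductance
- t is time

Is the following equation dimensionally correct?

No

P (power) has dimensions [L^2 M T^-3].
L_ind (inductance) has dimensions [I^-2 L^2 M T^-2].
t (time) has dimensions [T].

Left side: [T]
Right side: [I^-2 T]

The two sides have different dimensions, so the equation is NOT dimensionally consistent.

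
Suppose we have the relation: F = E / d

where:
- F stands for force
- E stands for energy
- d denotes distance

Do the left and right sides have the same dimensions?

Yes

F (force) has dimensions [L M T^-2].
E (energy) has dimensions [L^2 M T^-2].
d (distance) has dimensions [L].

Left side: [L M T^-2]
Right side: [L M T^-2]

Both sides have the same dimensions, so the equation is dimensionally consistent.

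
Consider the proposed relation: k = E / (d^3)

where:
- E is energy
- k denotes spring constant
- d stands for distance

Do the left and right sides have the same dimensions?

No

E (energy) has dimensions [L^2 M T^-2].
k (spring constant) has dimensions [M T^-2].
d (distance) has dimensions [L].

Left side: [M T^-2]
Right side: [L^-1 M T^-2]

The two sides have different dimensions, so the equation is NOT dimensionally consistent.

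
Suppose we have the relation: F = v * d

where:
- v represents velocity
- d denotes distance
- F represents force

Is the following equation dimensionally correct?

No

v (velocity) has dimensions [L T^-1].
d (distance) has dimensions [L].
F (force) has dimensions [L M T^-2].

Left side: [L M T^-2]
Right side: [L^2 T^-1]

The two sides have different dimensions, so the equation is NOT dimensionally consistent.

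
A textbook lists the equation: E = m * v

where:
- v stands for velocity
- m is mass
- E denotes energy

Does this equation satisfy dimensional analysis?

No

v (velocity) has dimensions [L T^-1].
m (mass) has dimensions [M].
E (energy) has dimensions [L^2 M T^-2].

Left side: [L^2 M T^-2]
Right side: [L M T^-1]

The two sides have different dimensions, so the equation is NOT dimensionally consistent.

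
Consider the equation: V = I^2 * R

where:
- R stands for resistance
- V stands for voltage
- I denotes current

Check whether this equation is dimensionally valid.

No

R (resistance) has dimensions [I^-2 L^2 M T^-3].
V (voltage) has dimensions [I^-1 L^2 M T^-3].
I (current) has dimensions [I].

Left side: [I^-1 L^2 M T^-3]
Right side: [L^2 M T^-3]

The two sides have different dimensions, so the equation is NOT dimensionally consistent.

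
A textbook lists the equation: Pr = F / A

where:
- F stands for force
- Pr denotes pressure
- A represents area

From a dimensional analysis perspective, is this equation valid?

Yes

F (force) has dimensions [L M T^-2].
Pr (pressure) has dimensions [L^-1 M T^-2].
A (area) has dimensions [L^2].

Left side: [L^-1 M T^-2]
Right side: [L^-1 M T^-2]

Both sides have the same dimensions, so the equation is dimensionally consistent.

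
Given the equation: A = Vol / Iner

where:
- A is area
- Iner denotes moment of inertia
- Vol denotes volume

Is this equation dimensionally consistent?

No

A (area) has dimensions [L^2].
Iner (moment of inertia) has dimensions [L^2 M].
Vol (volume) has dimensions [L^3].

Left side: [L^2]
Right side: [L M^-1]

The two sides have different dimensions, so the equation is NOT dimensionally consistent.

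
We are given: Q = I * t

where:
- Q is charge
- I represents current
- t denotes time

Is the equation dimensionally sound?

Yes

Q (charge) has dimensions [I T].
I (current) has dimensions [I].
t (time) has dimensions [T].

Left side: [I T]
Right side: [I T]

Both sides have the same dimensions, so the equation is dimensionally consistent.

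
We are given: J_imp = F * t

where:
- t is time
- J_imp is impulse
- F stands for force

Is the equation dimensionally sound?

Yes

t (time) has dimensions [T].
J_imp (impulse) has dimensions [L M T^-1].
F (force) has dimensions [L M T^-2].

Left side: [L M T^-1]
Right side: [L M T^-1]

Both sides have the same dimensions, so the equation is dimensionally consistent.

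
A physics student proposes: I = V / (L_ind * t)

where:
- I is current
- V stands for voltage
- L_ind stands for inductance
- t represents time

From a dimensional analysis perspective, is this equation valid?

No

I (current) has dimensions [I].
V (voltage) has dimensions [I^-1 L^2 M T^-3].
L_ind (inductance) has dimensions [I^-2 L^2 M T^-2].
t (time) has dimensions [T].

Left side: [I]
Right side: [I T^-2]

The two sides have different dimensions, so the equation is NOT dimensionally consistent.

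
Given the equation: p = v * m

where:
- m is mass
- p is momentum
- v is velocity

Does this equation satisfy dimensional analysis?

Yes

m (mass) has dimensions [M].
p (momentum) has dimensions [L M T^-1].
v (velocity) has dimensions [L T^-1].

Left side: [L M T^-1]
Right side: [L M T^-1]

Both sides have the same dimensions, so the equation is dimensionally consistent.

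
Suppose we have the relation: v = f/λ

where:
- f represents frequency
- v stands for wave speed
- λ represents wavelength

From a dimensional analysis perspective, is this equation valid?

No

f (frequency) has dimensions [T^-1].
v (wave speed) has dimensions [L T^-1].
λ (wavelength) has dimensions [L].

Left side: [L T^-1]
Right side: [L^-1 T^-1]

The two sides have different dimensions, so the equation is NOT dimensionally consistent.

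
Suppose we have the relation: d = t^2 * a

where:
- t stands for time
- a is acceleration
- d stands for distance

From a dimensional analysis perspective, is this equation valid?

Yes

t (time) has dimensions [T].
a (acceleration) has dimensions [L T^-2].
d (distance) has dimensions [L].

Left side: [L]
Right side: [L]

Both sides have the same dimensions, so the equation is dimensionally consistent.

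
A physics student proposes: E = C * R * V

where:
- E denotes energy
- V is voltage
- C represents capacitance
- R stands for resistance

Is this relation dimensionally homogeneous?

No

E (energy) has dimensions [L^2 M T^-2].
V (voltage) has dimensions [I^-1 L^2 M T^-3].
C (capacitance) has dimensions [I^2 L^-2 M^-1 T^4].
R (resistance) has dimensions [I^-2 L^2 M T^-3].

Left side: [L^2 M T^-2]
Right side: [I^-1 L^2 M T^-2]

The two sides have different dimensions, so the equation is NOT dimensionally consistent.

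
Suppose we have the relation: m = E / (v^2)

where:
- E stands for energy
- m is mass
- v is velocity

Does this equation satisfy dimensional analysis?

Yes

E (energy) has dimensions [L^2 M T^-2].
m (mass) has dimensions [M].
v (velocity) has dimensions [L T^-1].

Left side: [M]
Right side: [M]

Both sides have the same dimensions, so the equation is dimensionally consistent.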